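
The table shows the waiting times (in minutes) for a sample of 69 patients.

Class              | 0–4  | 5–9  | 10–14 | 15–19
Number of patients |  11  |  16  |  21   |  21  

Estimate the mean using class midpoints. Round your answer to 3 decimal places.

Midpoints: 2, 7, 12, 17
Σfm = 11×2 + 16×7 + 21×12 + 21×17 = 743
n = Σf = 69
Mean = 743 / 69 = 10.7681

10.768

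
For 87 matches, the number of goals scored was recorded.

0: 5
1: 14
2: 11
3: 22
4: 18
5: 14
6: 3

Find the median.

Cumulative frequencies: 5, 19, 30, 52, 70, 84, 87
n = 87, so the median is the value in position (n+1)/2 = 44.
Position 44 falls at value 3.

3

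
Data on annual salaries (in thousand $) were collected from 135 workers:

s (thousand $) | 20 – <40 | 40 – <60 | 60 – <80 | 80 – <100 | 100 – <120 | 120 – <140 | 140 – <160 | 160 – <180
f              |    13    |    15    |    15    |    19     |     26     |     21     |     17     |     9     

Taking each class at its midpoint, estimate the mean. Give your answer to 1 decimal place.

100.5

Midpoints: 30, 50, 70, 90, 110, 130, 150, 170
Σfm = 13×30 + 15×50 + 15×70 + 19×90 + 26×110 + 21×130 + 17×150 + 9×170 = 13570
n = Σf = 135
Mean = 13570 / 135 = 100.5185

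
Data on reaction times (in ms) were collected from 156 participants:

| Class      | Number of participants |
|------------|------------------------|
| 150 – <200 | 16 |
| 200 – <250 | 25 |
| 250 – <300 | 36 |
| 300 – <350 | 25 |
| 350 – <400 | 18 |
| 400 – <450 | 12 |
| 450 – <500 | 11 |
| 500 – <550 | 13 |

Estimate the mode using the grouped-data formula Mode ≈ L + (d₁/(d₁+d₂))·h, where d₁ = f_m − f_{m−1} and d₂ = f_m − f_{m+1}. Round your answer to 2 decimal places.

Modal class: 250 – <300 (highest frequency 36).
d₁ = 36 − 25 = 11, d₂ = 36 − 25 = 11
Mode ≈ 250 + (11/(11+11)) × 50 = 250 + 25.0000 = 275.0000

275.00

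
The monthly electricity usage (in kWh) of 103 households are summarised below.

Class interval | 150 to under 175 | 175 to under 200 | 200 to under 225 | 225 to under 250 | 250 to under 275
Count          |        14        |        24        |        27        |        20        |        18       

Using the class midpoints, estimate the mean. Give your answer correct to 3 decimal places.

213.471

Midpoints: 162.5, 187.5, 212.5, 237.5, 262.5
Σfm = 14×162.5 + 24×187.5 + 27×212.5 + 20×237.5 + 18×262.5 = 21987.5
n = Σf = 103
Mean = 21987.5 / 103 = 213.4709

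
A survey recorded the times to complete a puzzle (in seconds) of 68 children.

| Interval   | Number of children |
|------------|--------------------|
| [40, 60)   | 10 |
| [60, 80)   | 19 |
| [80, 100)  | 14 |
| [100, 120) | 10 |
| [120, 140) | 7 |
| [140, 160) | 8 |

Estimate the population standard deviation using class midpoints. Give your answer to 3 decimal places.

Midpoints: 50, 70, 90, 110, 130, 150
n = 68, Σfm = 6300, mean = 92.6471
Σfm² = 650800
Σf(m − x̄)² = Σfm² − (Σfm)²/n = 650800 − 6300²/68 = 67123.5294
Population variance = 67123.5294 / 68 = 987.1107
Standard deviation = √987.1107 = 31.4183

31.418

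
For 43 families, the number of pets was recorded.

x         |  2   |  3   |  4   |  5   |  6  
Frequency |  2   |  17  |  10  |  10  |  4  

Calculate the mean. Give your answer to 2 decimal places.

Values: 2, 3, 4, 5, 6
Σfx = 2×2 + 17×3 + 10×4 + 10×5 + 4×6 = 169
n = Σf = 43
Mean = 169 / 43 = 3.9302

3.93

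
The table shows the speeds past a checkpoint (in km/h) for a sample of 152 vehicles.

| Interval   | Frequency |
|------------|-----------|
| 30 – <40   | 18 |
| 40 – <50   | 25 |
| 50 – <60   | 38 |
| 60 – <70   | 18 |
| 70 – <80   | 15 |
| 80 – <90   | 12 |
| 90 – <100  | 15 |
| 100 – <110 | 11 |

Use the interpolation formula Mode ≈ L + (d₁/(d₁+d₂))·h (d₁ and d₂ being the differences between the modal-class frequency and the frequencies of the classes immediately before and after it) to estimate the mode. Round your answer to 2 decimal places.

Modal class: 50 – <60 (highest frequency 38).
d₁ = 38 − 25 = 13, d₂ = 38 − 18 = 20
Mode ≈ 50 + (13/(13+20)) × 10 = 50 + 3.9394 = 53.9394

53.94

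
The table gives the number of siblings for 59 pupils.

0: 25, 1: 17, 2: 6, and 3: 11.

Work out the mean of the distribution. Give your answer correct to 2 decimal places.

1.05

Values: 0, 1, 2, 3
Σfx = 25×0 + 17×1 + 6×2 + 11×3 = 62
n = Σf = 59
Mean = 62 / 59 = 1.0508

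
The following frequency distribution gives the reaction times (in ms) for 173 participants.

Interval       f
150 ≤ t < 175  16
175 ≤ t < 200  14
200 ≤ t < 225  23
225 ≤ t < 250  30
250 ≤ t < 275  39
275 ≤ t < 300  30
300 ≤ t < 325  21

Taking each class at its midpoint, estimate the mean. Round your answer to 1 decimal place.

Midpoints: 162.5, 187.5, 212.5, 237.5, 262.5, 287.5, 312.5
Σfm = 16×162.5 + 14×187.5 + 23×212.5 + 30×237.5 + 39×262.5 + 30×287.5 + 21×312.5 = 42662.5
n = Σf = 173
Mean = 42662.5 / 173 = 246.6040

246.6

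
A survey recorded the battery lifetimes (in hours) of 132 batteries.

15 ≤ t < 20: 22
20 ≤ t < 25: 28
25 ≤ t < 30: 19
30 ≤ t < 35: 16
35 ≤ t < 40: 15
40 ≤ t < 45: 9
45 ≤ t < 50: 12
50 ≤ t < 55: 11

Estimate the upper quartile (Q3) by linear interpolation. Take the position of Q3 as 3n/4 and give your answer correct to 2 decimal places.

Cumulative frequencies: 22, 50, 69, 85, 100, 109, 121, 132
n = 132; position = 3n/4 = 99.
This falls in the class 35 ≤ t < 40: L = 35, F = 85, f = 15, h = 5.
Upper quartile ≈ 35 + ((99 − 85) / 15) × 5 = 39.6667

39.67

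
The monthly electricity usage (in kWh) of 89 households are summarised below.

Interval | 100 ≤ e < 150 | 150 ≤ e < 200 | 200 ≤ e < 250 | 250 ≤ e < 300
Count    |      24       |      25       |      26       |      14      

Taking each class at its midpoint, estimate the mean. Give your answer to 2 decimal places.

191.85

Midpoints: 125, 175, 225, 275
Σfm = 24×125 + 25×175 + 26×225 + 14×275 = 17075
n = Σf = 89
Mean = 17075 / 89 = 191.8539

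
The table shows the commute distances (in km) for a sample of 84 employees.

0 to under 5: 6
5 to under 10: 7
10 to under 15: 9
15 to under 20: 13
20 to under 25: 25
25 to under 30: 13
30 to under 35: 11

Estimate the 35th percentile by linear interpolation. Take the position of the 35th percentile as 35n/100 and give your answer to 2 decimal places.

Cumulative frequencies: 6, 13, 22, 35, 60, 73, 84
n = 84; position = 35n/100 = 29.4.
This falls in the class 15 to under 20: L = 15, F = 22, f = 13, h = 5.
35th percentile ≈ 15 + ((29.4 − 22) / 13) × 5 = 17.8462

17.85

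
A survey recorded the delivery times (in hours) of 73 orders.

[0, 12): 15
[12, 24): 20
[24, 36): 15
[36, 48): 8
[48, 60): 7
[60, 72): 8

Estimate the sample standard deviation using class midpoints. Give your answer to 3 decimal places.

19.379

Midpoints: 6, 18, 30, 42, 54, 66
n = 73, Σfm = 2142, mean = 29.3425
Σfm² = 89892
Σf(m − x̄)² = Σfm² − (Σfm)²/n = 89892 − 2142²/73 = 27040.4384
Sample variance = 27040.4384 / 72 = 375.5616
Standard deviation = √375.5616 = 19.3794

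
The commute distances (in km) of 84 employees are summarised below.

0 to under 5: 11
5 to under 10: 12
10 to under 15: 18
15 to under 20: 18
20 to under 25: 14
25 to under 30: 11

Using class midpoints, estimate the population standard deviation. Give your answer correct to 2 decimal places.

Midpoints: 2.5, 7.5, 12.5, 17.5, 22.5, 27.5
n = 84, Σfm = 1275, mean = 15.1786
Σfm² = 24475
Σf(m − x̄)² = Σfm² − (Σfm)²/n = 24475 − 1275²/84 = 5122.3214
Population variance = 5122.3214 / 84 = 60.9800
Standard deviation = √60.9800 = 7.8090

7.81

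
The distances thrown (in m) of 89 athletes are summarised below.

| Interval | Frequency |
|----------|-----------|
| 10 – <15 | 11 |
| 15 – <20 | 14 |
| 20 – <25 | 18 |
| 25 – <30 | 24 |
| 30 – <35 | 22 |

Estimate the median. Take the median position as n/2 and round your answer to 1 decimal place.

25.3

Cumulative frequencies: 11, 25, 43, 67, 89
n = 89; position = n/2 = 44.5.
This falls in the class 25 – <30: L = 25, F = 43, f = 24, h = 5.
Median ≈ 25 + ((44.5 − 43) / 24) × 5 = 25.3125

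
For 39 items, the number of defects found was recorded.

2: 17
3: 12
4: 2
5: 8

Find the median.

3

Cumulative frequencies: 17, 29, 31, 39
n = 39, so the median is the value in position (n+1)/2 = 20.
Position 20 falls at value 3.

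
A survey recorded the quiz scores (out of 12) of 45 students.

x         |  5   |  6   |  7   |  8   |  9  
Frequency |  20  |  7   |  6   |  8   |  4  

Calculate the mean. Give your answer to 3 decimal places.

Values: 5, 6, 7, 8, 9
Σfx = 20×5 + 7×6 + 6×7 + 8×8 + 4×9 = 284
n = Σf = 45
Mean = 284 / 45 = 6.3111

6.311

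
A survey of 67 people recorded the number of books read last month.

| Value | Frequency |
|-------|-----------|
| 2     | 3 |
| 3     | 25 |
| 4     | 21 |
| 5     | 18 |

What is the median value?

Cumulative frequencies: 3, 28, 49, 67
n = 67, so the median is the value in position (n+1)/2 = 34.
Position 34 falls at value 4.

4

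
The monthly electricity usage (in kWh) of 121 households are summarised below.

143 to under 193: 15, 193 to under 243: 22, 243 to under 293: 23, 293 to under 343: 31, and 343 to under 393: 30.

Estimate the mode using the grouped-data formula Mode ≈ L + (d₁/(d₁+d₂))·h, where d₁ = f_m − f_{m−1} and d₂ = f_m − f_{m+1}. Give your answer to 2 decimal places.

337.44

Modal class: 293 to under 343 (highest frequency 31).
d₁ = 31 − 23 = 8, d₂ = 31 − 30 = 1
Mode ≈ 293 + (8/(8+1)) × 50 = 293 + 44.4444 = 337.4444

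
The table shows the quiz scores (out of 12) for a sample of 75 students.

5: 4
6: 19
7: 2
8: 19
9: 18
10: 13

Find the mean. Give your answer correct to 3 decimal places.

7.893

Values: 5, 6, 7, 8, 9, 10
Σfx = 4×5 + 19×6 + 2×7 + 19×8 + 18×9 + 13×10 = 592
n = Σf = 75
Mean = 592 / 75 = 7.8933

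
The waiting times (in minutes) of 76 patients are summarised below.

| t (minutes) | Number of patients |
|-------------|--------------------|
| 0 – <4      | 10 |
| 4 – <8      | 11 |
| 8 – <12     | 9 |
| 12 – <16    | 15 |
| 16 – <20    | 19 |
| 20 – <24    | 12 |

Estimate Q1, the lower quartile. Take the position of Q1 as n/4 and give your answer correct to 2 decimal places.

Cumulative frequencies: 10, 21, 30, 45, 64, 76
n = 76; position = n/4 = 19.
This falls in the class 4 – <8: L = 4, F = 10, f = 11, h = 4.
Lower quartile ≈ 4 + ((19 − 10) / 11) × 4 = 7.2727

7.27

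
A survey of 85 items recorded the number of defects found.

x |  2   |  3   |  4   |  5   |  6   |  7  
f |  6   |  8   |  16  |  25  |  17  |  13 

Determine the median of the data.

Cumulative frequencies: 6, 14, 30, 55, 72, 85
n = 85, so the median is the value in position (n+1)/2 = 43.
Position 43 falls at value 5.

5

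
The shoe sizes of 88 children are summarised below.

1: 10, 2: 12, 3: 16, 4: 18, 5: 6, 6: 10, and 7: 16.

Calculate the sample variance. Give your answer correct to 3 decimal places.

3.952

Values: 1, 2, 3, 4, 5, 6, 7
n = 88, Σfx = 356, mean = 4.0455
Σfx² = 1784
Σf(x − x̄)² = Σfx² − (Σfx)²/n = 1784 − 356²/88 = 343.8182
Sample variance = 343.8182 / 87 = 3.9519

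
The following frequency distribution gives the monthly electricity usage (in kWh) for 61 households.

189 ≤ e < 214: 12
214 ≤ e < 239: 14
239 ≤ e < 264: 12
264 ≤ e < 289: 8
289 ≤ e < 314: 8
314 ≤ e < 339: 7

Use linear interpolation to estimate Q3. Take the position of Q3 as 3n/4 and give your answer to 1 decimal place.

288.2

Cumulative frequencies: 12, 26, 38, 46, 54, 61
n = 61; position = 3n/4 = 45.75.
This falls in the class 264 ≤ e < 289: L = 264, F = 38, f = 8, h = 25.
Upper quartile ≈ 264 + ((45.75 − 38) / 8) × 25 = 288.2188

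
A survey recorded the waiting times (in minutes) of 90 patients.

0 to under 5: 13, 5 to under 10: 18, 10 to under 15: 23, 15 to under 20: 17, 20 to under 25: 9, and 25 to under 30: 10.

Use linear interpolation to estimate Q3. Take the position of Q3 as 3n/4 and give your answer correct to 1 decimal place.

Cumulative frequencies: 13, 31, 54, 71, 80, 90
n = 90; position = 3n/4 = 67.5.
This falls in the class 15 to under 20: L = 15, F = 54, f = 17, h = 5.
Upper quartile ≈ 15 + ((67.5 − 54) / 17) × 5 = 18.9706

19.0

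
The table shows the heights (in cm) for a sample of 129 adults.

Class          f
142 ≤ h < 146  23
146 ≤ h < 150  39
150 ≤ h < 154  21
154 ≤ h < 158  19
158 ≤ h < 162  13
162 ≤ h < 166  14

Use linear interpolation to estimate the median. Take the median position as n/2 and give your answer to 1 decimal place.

Cumulative frequencies: 23, 62, 83, 102, 115, 129
n = 129; position = n/2 = 64.5.
This falls in the class 150 ≤ h < 154: L = 150, F = 62, f = 21, h = 4.
Median ≈ 150 + ((64.5 − 62) / 21) × 4 = 150.4762

150.5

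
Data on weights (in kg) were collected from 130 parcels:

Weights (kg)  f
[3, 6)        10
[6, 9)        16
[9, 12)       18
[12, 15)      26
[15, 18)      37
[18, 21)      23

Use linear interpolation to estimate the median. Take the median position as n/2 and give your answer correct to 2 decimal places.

14.42

Cumulative frequencies: 10, 26, 44, 70, 107, 130
n = 130; position = n/2 = 65.
This falls in the class [12, 15): L = 12, F = 44, f = 26, h = 3.
Median ≈ 12 + ((65 − 44) / 26) × 3 = 14.4231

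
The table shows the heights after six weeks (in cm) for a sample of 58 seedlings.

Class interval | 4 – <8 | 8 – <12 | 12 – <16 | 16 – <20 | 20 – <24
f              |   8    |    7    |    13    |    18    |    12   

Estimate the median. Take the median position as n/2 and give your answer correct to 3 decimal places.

16.222

Cumulative frequencies: 8, 15, 28, 46, 58
n = 58; position = n/2 = 29.
This falls in the class 16 – <20: L = 16, F = 28, f = 18, h = 4.
Median ≈ 16 + ((29 − 28) / 18) × 4 = 16.2222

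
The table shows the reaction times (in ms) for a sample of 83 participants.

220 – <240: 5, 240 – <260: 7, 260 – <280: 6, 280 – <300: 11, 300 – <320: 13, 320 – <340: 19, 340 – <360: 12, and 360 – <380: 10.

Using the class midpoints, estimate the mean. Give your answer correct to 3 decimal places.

312.169

Midpoints: 230, 250, 270, 290, 310, 330, 350, 370
Σfm = 5×230 + 7×250 + 6×270 + 11×290 + 13×310 + 19×330 + 12×350 + 10×370 = 25910
n = Σf = 83
Mean = 25910 / 83 = 312.1687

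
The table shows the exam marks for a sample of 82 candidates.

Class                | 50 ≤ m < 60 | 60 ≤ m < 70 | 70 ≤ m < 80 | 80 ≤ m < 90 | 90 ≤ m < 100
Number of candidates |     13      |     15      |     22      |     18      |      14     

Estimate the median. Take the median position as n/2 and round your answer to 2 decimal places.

75.91

Cumulative frequencies: 13, 28, 50, 68, 82
n = 82; position = n/2 = 41.
This falls in the class 70 ≤ m < 80: L = 70, F = 28, f = 22, h = 10.
Median ≈ 70 + ((41 − 28) / 22) × 10 = 75.9091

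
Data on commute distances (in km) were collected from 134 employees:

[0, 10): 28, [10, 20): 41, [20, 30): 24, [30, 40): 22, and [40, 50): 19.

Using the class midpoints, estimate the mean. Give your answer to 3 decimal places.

Midpoints: 5, 15, 25, 35, 45
Σfm = 28×5 + 41×15 + 24×25 + 22×35 + 19×45 = 2980
n = Σf = 134
Mean = 2980 / 134 = 22.2388

22.239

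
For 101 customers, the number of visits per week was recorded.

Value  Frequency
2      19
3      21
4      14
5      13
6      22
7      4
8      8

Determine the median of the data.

4

Cumulative frequencies: 19, 40, 54, 67, 89, 93, 101
n = 101, so the median is the value in position (n+1)/2 = 51.
Position 51 falls at value 4.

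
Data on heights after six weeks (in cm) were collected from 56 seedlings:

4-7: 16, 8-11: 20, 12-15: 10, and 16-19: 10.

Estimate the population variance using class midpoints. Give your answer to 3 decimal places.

Midpoints: 5.5, 9.5, 13.5, 17.5
n = 56, Σfm = 588, mean = 10.5000
Σfm² = 7174
Σf(m − x̄)² = Σfm² − (Σfm)²/n = 7174 − 588²/56 = 1000.0000
Population variance = 1000.0000 / 56 = 17.8571

17.857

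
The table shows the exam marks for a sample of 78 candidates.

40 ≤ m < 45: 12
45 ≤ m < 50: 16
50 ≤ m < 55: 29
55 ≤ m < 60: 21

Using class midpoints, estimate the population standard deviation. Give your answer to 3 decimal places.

Midpoints: 42.5, 47.5, 52.5, 57.5
n = 78, Σfm = 4000, mean = 51.2821
Σfm² = 207137.5
Σf(m − x̄)² = Σfm² − (Σfm)²/n = 207137.5 − 4000²/78 = 2009.2949
Population variance = 2009.2949 / 78 = 25.7602
Standard deviation = √25.7602 = 5.0754

5.075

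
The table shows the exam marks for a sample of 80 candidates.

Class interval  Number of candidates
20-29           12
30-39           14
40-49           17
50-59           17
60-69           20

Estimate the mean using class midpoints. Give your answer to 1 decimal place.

46.9

Midpoints: 24.5, 34.5, 44.5, 54.5, 64.5
Σfm = 12×24.5 + 14×34.5 + 17×44.5 + 17×54.5 + 20×64.5 = 3750
n = Σf = 80
Mean = 3750 / 80 = 46.8750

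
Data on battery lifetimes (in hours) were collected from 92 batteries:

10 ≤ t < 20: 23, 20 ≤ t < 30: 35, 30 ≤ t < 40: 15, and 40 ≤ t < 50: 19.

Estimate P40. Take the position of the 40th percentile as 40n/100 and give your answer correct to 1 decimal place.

Cumulative frequencies: 23, 58, 73, 92
n = 92; position = 40n/100 = 36.8.
This falls in the class 20 ≤ t < 30: L = 20, F = 23, f = 35, h = 10.
40th percentile ≈ 20 + ((36.8 − 23) / 35) × 10 = 23.9429

23.9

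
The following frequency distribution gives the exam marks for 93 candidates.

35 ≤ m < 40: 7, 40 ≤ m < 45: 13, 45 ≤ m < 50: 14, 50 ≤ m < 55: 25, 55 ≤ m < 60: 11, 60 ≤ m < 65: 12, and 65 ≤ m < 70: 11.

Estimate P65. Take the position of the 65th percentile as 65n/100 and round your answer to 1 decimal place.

55.7

Cumulative frequencies: 7, 20, 34, 59, 70, 82, 93
n = 93; position = 65n/100 = 60.45.
This falls in the class 55 ≤ m < 60: L = 55, F = 59, f = 11, h = 5.
65th percentile ≈ 55 + ((60.45 − 59) / 11) × 5 = 55.6591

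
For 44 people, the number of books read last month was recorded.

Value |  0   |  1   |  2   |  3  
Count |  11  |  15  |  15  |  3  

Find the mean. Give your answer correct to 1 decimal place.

1.2

Values: 0, 1, 2, 3
Σfx = 11×0 + 15×1 + 15×2 + 3×3 = 54
n = Σf = 44
Mean = 54 / 44 = 1.2273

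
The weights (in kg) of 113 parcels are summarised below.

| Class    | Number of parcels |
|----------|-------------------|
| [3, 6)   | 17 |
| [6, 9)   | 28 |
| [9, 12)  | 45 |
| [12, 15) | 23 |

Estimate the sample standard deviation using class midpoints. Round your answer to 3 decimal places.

2.912

Midpoints: 4.5, 7.5, 10.5, 13.5
n = 113, Σfm = 1069.5, mean = 9.4646
Σfm² = 11072.25
Σf(m − x̄)² = Σfm² − (Σfm)²/n = 11072.25 − 1069.5²/113 = 949.8584
Sample variance = 949.8584 / 112 = 8.4809
Standard deviation = √8.4809 = 2.9122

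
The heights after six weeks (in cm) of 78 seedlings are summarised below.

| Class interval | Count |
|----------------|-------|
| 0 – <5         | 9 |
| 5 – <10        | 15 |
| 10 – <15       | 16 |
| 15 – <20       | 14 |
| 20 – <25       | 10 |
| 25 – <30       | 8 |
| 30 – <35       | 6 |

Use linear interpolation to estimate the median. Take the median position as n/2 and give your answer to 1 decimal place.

Cumulative frequencies: 9, 24, 40, 54, 64, 72, 78
n = 78; position = n/2 = 39.
This falls in the class 10 – <15: L = 10, F = 24, f = 16, h = 5.
Median ≈ 10 + ((39 − 24) / 16) × 5 = 14.6875

14.7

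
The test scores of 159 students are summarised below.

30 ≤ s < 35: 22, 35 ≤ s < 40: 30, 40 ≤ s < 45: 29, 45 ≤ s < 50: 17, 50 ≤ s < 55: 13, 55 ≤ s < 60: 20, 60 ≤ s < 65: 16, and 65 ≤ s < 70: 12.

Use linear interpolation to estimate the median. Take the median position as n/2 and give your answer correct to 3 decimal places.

Cumulative frequencies: 22, 52, 81, 98, 111, 131, 147, 159
n = 159; position = n/2 = 79.5.
This falls in the class 40 ≤ s < 45: L = 40, F = 52, f = 29, h = 5.
Median ≈ 40 + ((79.5 − 52) / 29) × 5 = 44.7414

44.741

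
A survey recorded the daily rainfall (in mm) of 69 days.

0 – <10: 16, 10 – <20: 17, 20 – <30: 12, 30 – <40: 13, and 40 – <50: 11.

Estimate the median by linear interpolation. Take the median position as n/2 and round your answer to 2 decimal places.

21.25

Cumulative frequencies: 16, 33, 45, 58, 69
n = 69; position = n/2 = 34.5.
This falls in the class 20 – <30: L = 20, F = 33, f = 12, h = 10.
Median ≈ 20 + ((34.5 − 33) / 12) × 10 = 21.2500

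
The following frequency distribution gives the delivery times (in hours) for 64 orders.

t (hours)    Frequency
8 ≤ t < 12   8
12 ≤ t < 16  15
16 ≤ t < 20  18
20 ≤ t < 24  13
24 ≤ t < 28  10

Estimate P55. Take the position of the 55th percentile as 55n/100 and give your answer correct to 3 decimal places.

18.711

Cumulative frequencies: 8, 23, 41, 54, 64
n = 64; position = 55n/100 = 35.2.
This falls in the class 16 ≤ t < 20: L = 16, F = 23, f = 18, h = 4.
55th percentile ≈ 16 + ((35.2 − 23) / 18) × 4 = 18.7111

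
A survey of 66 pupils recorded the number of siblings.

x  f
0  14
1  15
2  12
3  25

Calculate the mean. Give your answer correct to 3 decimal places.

Values: 0, 1, 2, 3
Σfx = 14×0 + 15×1 + 12×2 + 25×3 = 114
n = Σf = 66
Mean = 114 / 66 = 1.7273

1.727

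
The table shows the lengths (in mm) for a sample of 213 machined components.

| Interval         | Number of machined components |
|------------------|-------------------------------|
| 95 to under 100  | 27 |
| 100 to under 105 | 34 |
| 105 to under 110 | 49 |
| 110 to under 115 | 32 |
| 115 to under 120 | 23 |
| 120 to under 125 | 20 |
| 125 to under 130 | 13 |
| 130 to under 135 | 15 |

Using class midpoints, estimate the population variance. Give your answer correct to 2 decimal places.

103.51

Midpoints: 97.5, 102.5, 107.5, 112.5, 117.5, 122.5, 127.5, 132.5
n = 213, Σfm = 23782.5, mean = 111.6549
Σfm² = 2677481.25
Σf(m − x̄)² = Σfm² − (Σfm)²/n = 2677481.25 − 23782.5²/213 = 22047.8873
Population variance = 22047.8873 / 213 = 103.5112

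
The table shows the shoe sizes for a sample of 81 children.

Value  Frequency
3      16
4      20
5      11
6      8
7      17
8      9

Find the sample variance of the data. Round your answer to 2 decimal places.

2.97

Values: 3, 4, 5, 6, 7, 8
n = 81, Σfx = 422, mean = 5.2099
Σfx² = 2436
Σf(x − x̄)² = Σfx² − (Σfx)²/n = 2436 − 422²/81 = 237.4321
Sample variance = 237.4321 / 80 = 2.9679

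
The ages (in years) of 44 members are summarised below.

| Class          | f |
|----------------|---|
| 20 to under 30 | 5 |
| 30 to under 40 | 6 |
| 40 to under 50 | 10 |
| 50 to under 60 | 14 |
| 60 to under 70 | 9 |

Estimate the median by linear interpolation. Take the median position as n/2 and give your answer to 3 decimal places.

Cumulative frequencies: 5, 11, 21, 35, 44
n = 44; position = n/2 = 22.
This falls in the class 50 to under 60: L = 50, F = 21, f = 14, h = 10.
Median ≈ 50 + ((22 − 21) / 14) × 10 = 50.7143

50.714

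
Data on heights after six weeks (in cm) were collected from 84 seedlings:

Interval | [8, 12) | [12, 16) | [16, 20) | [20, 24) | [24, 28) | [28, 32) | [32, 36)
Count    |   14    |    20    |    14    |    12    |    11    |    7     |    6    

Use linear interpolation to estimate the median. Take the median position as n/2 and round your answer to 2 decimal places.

18.29

Cumulative frequencies: 14, 34, 48, 60, 71, 78, 84
n = 84; position = n/2 = 42.
This falls in the class [16, 20): L = 16, F = 34, f = 14, h = 4.
Median ≈ 16 + ((42 − 34) / 14) × 4 = 18.2857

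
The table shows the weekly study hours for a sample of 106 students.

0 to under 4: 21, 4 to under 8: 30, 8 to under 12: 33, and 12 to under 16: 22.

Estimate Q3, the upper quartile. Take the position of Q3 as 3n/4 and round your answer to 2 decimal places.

11.45

Cumulative frequencies: 21, 51, 84, 106
n = 106; position = 3n/4 = 79.5.
This falls in the class 8 to under 12: L = 8, F = 51, f = 33, h = 4.
Upper quartile ≈ 8 + ((79.5 − 51) / 33) × 4 = 11.4545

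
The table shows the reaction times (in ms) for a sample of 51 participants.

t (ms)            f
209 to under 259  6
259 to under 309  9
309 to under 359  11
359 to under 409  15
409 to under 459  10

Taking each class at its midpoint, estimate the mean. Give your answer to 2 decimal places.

347.73

Midpoints: 234, 284, 334, 384, 434
Σfm = 6×234 + 9×284 + 11×334 + 15×384 + 10×434 = 17734
n = Σf = 51
Mean = 17734 / 51 = 347.7255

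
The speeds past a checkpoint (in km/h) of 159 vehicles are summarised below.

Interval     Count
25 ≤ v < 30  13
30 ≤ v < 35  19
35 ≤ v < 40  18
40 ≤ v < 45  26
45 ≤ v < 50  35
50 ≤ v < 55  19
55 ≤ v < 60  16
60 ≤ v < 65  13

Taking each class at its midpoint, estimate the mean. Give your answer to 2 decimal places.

44.95

Midpoints: 27.5, 32.5, 37.5, 42.5, 47.5, 52.5, 57.5, 62.5
Σfm = 13×27.5 + 19×32.5 + 18×37.5 + 26×42.5 + 35×47.5 + 19×52.5 + 16×57.5 + 13×62.5 = 7147.5
n = Σf = 159
Mean = 7147.5 / 159 = 44.9528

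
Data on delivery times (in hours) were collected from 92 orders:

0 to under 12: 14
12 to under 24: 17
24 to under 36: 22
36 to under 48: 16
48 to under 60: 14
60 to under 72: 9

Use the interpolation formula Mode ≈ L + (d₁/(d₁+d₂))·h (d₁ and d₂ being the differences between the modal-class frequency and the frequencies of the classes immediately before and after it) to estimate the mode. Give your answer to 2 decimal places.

29.45

Modal class: 24 to under 36 (highest frequency 22).
d₁ = 22 − 17 = 5, d₂ = 22 − 16 = 6
Mode ≈ 24 + (5/(5+6)) × 12 = 24 + 5.4545 = 29.4545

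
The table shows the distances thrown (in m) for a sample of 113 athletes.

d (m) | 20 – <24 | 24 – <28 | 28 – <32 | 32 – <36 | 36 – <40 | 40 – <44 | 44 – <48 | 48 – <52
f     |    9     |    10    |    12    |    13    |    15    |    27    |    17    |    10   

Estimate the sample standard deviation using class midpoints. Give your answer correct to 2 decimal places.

Midpoints: 22, 26, 30, 34, 38, 42, 46, 50
n = 113, Σfm = 4246, mean = 37.5752
Σfm² = 167204
Σf(m − x̄)² = Σfm² − (Σfm)²/n = 167204 − 4246²/113 = 7659.6106
Sample variance = 7659.6106 / 112 = 68.3894
Standard deviation = √68.3894 = 8.2698

8.27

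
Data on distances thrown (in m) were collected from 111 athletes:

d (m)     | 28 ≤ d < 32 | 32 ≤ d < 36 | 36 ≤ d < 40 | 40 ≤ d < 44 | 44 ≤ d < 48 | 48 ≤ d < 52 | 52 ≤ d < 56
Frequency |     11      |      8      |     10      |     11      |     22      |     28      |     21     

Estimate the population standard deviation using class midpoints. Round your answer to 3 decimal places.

7.626

Midpoints: 30, 34, 38, 42, 46, 50, 54
n = 111, Σfm = 4990, mean = 44.9550
Σfm² = 230780
Σf(m − x̄)² = Σfm² − (Σfm)²/n = 230780 − 4990²/111 = 6454.7748
Population variance = 6454.7748 / 111 = 58.1511
Standard deviation = √58.1511 = 7.6257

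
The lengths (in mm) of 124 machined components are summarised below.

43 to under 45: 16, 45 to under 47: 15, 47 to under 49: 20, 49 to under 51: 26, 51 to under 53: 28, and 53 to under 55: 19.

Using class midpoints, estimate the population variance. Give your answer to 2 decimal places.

Midpoints: 44, 46, 48, 50, 52, 54
n = 124, Σfm = 6136, mean = 49.4839
Σfm² = 304912
Σf(m − x̄)² = Σfm² − (Σfm)²/n = 304912 − 6136²/124 = 1278.9677
Population variance = 1278.9677 / 124 = 10.3143

10.31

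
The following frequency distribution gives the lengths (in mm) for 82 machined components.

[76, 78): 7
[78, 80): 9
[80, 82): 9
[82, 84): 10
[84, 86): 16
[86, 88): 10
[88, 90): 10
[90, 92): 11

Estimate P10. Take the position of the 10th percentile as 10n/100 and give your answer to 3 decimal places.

Cumulative frequencies: 7, 16, 25, 35, 51, 61, 71, 82
n = 82; position = 10n/100 = 8.2.
This falls in the class [78, 80): L = 78, F = 7, f = 9, h = 2.
10th percentile ≈ 78 + ((8.2 − 7) / 9) × 2 = 78.2667

78.267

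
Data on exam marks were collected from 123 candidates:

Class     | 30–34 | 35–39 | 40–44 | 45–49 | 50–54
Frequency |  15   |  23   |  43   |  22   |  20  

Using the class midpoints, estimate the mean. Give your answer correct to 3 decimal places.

Midpoints: 32, 37, 42, 47, 52
Σfm = 15×32 + 23×37 + 43×42 + 22×47 + 20×52 = 5211
n = Σf = 123
Mean = 5211 / 123 = 42.3659

42.366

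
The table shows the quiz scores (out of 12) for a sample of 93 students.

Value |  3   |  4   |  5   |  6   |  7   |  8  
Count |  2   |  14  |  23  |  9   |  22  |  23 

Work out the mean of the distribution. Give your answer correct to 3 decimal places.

6.118

Values: 3, 4, 5, 6, 7, 8
Σfx = 2×3 + 14×4 + 23×5 + 9×6 + 22×7 + 23×8 = 569
n = Σf = 93
Mean = 569 / 93 = 6.1183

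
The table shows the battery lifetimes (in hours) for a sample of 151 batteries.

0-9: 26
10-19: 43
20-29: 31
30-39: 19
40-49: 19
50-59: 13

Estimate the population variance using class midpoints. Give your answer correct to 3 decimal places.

Midpoints: 4.5, 14.5, 24.5, 34.5, 44.5, 54.5
n = 151, Σfm = 3709.5, mean = 24.5662
Σfm² = 127027.75
Σf(m − x̄)² = Σfm² − (Σfm)²/n = 127027.75 − 3709.5²/151 = 35899.3377
Population variance = 35899.3377 / 151 = 237.7440

237.744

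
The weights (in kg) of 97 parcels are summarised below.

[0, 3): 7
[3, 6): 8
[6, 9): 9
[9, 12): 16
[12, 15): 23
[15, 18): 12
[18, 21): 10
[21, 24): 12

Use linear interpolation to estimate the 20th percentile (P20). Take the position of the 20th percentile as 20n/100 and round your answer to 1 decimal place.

7.5

Cumulative frequencies: 7, 15, 24, 40, 63, 75, 85, 97
n = 97; position = 20n/100 = 19.4.
This falls in the class [6, 9): L = 6, F = 15, f = 9, h = 3.
20th percentile ≈ 6 + ((19.4 − 15) / 9) × 3 = 7.4667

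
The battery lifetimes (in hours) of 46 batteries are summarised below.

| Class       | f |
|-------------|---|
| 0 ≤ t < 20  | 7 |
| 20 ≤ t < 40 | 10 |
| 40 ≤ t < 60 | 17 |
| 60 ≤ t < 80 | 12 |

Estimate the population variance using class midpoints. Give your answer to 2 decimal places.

Midpoints: 10, 30, 50, 70
n = 46, Σfm = 2060, mean = 44.7826
Σfm² = 111000
Σf(m − x̄)² = Σfm² − (Σfm)²/n = 111000 − 2060²/46 = 18747.8261
Population variance = 18747.8261 / 46 = 407.5614

407.56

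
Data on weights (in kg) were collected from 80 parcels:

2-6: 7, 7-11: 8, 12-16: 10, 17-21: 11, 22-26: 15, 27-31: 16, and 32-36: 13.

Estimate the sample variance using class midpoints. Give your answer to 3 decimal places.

89.237

Midpoints: 4, 9, 14, 19, 24, 29, 34
n = 80, Σfm = 1715, mean = 21.4375
Σfm² = 43815
Σf(m − x̄)² = Σfm² − (Σfm)²/n = 43815 − 1715²/80 = 7049.6875
Sample variance = 7049.6875 / 79 = 89.2366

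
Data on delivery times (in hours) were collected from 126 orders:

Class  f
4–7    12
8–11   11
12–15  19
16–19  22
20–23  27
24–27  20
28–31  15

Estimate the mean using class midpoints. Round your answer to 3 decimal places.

Midpoints: 5.5, 9.5, 13.5, 17.5, 21.5, 25.5, 29.5
Σfm = 12×5.5 + 11×9.5 + 19×13.5 + 22×17.5 + 27×21.5 + 20×25.5 + 15×29.5 = 2345
n = Σf = 126
Mean = 2345 / 126 = 18.6111

18.611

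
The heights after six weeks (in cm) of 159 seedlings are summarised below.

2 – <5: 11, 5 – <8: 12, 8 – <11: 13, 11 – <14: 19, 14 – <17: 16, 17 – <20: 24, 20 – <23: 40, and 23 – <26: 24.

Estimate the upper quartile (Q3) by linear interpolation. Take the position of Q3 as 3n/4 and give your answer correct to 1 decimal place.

Cumulative frequencies: 11, 23, 36, 55, 71, 95, 135, 159
n = 159; position = 3n/4 = 119.25.
This falls in the class 20 – <23: L = 20, F = 95, f = 40, h = 3.
Upper quartile ≈ 20 + ((119.25 − 95) / 40) × 3 = 21.8188

21.8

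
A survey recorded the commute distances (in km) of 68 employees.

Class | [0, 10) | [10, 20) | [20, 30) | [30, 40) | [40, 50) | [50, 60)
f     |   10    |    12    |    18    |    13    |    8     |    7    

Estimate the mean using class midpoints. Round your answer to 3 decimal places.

27.647

Midpoints: 5, 15, 25, 35, 45, 55
Σfm = 10×5 + 12×15 + 18×25 + 13×35 + 8×45 + 7×55 = 1880
n = Σf = 68
Mean = 1880 / 68 = 27.6471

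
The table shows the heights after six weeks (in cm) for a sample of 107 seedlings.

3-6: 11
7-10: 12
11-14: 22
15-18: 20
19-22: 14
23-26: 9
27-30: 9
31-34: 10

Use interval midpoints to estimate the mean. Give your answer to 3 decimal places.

17.248

Midpoints: 4.5, 8.5, 12.5, 16.5, 20.5, 24.5, 28.5, 32.5
Σfm = 11×4.5 + 12×8.5 + 22×12.5 + 20×16.5 + 14×20.5 + 9×24.5 + 9×28.5 + 10×32.5 = 1845.5
n = Σf = 107
Mean = 1845.5 / 107 = 17.2477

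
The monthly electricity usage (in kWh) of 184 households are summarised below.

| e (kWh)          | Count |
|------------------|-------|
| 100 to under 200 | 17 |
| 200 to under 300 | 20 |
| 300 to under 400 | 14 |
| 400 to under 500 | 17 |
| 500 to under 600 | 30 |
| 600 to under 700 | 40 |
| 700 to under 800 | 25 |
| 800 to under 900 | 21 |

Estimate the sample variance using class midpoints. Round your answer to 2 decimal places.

46547.87

Midpoints: 150, 250, 350, 450, 550, 650, 750, 850
n = 184, Σfm = 99200, mean = 539.1304
Σfm² = 62000000
Σf(m − x̄)² = Σfm² − (Σfm)²/n = 62000000 − 99200²/184 = 8518260.8696
Sample variance = 8518260.8696 / 183 = 46547.8736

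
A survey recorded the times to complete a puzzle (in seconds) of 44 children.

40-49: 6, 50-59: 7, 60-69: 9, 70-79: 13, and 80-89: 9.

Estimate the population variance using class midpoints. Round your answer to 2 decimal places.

174.38

Midpoints: 44.5, 54.5, 64.5, 74.5, 84.5
n = 44, Σfm = 2958, mean = 67.2273
Σfm² = 206531
Σf(m − x̄)² = Σfm² − (Σfm)²/n = 206531 − 2958²/44 = 7672.7273
Population variance = 7672.7273 / 44 = 174.3802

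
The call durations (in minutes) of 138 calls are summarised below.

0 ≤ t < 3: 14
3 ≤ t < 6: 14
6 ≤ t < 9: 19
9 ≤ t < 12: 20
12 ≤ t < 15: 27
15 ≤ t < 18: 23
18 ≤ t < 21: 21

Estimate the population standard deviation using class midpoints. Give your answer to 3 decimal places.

5.670

Midpoints: 1.5, 4.5, 7.5, 10.5, 13.5, 16.5, 19.5
n = 138, Σfm = 1590, mean = 11.5217
Σfm² = 22756.5
Σf(m − x̄)² = Σfm² − (Σfm)²/n = 22756.5 − 1590²/138 = 4436.9348
Population variance = 4436.9348 / 138 = 32.1517
Standard deviation = √32.1517 = 5.6702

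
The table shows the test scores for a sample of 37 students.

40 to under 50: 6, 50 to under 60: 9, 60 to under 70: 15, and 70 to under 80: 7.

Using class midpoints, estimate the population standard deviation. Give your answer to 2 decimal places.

9.68

Midpoints: 45, 55, 65, 75
n = 37, Σfm = 2265, mean = 61.2162
Σfm² = 142125
Σf(m − x̄)² = Σfm² − (Σfm)²/n = 142125 − 2265²/37 = 3470.2703
Population variance = 3470.2703 / 37 = 93.7911
Standard deviation = √93.7911 = 9.6846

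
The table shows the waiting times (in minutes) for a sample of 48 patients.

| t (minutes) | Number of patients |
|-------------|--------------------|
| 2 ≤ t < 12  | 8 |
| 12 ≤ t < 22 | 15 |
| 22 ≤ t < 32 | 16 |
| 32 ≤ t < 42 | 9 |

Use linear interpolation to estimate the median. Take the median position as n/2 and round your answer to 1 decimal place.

22.6

Cumulative frequencies: 8, 23, 39, 48
n = 48; position = n/2 = 24.
This falls in the class 22 ≤ t < 32: L = 22, F = 23, f = 16, h = 10.
Median ≈ 22 + ((24 − 23) / 16) × 10 = 22.6250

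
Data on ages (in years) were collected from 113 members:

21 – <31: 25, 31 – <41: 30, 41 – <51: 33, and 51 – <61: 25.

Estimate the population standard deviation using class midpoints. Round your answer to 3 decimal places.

10.653

Midpoints: 26, 36, 46, 56
n = 113, Σfm = 4648, mean = 41.1327
Σfm² = 204008
Σf(m − x̄)² = Σfm² − (Σfm)²/n = 204008 − 4648²/113 = 12823.0088
Population variance = 12823.0088 / 113 = 113.4780
Standard deviation = √113.4780 = 10.6526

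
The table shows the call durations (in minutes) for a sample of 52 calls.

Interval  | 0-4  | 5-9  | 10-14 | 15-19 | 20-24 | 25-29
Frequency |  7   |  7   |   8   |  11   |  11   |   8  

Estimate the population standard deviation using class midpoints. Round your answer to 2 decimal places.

8.12

Midpoints: 2, 7, 12, 17, 22, 27
n = 52, Σfm = 804, mean = 15.4615
Σfm² = 15858
Σf(m − x̄)² = Σfm² − (Σfm)²/n = 15858 − 804²/52 = 3426.9231
Population variance = 3426.9231 / 52 = 65.9024
Standard deviation = √65.9024 = 8.1180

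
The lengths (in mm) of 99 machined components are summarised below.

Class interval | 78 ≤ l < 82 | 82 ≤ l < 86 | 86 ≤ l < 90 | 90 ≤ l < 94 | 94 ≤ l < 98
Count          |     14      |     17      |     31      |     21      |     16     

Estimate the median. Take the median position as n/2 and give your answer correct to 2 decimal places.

Cumulative frequencies: 14, 31, 62, 83, 99
n = 99; position = n/2 = 49.5.
This falls in the class 86 ≤ l < 90: L = 86, F = 31, f = 31, h = 4.
Median ≈ 86 + ((49.5 − 31) / 31) × 4 = 88.3871

88.39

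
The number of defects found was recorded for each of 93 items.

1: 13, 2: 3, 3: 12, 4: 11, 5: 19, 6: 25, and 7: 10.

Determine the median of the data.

Cumulative frequencies: 13, 16, 28, 39, 58, 83, 93
n = 93, so the median is the value in position (n+1)/2 = 47.
Position 47 falls at value 5.

5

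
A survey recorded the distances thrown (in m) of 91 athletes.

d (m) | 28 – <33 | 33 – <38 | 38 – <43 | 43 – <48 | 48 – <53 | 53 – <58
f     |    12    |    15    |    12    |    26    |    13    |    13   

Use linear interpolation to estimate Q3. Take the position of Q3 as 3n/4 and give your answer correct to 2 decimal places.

Cumulative frequencies: 12, 27, 39, 65, 78, 91
n = 91; position = 3n/4 = 68.25.
This falls in the class 48 – <53: L = 48, F = 65, f = 13, h = 5.
Upper quartile ≈ 48 + ((68.25 − 65) / 13) × 5 = 49.2500

49.25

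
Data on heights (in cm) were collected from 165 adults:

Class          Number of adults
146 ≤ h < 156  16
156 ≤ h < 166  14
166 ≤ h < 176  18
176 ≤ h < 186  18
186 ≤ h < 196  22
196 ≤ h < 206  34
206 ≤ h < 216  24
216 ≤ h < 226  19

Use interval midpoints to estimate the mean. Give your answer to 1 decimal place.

Midpoints: 151, 161, 171, 181, 191, 201, 211, 221
Σfm = 16×151 + 14×161 + 18×171 + 18×181 + 22×191 + 34×201 + 24×211 + 19×221 = 31305
n = Σf = 165
Mean = 31305 / 165 = 189.7273

189.7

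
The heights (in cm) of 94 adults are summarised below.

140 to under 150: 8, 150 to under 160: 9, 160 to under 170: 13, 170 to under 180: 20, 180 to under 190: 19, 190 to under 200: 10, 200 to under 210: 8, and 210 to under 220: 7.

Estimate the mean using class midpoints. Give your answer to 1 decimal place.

Midpoints: 145, 155, 165, 175, 185, 195, 205, 215
Σfm = 8×145 + 9×155 + 13×165 + 20×175 + 19×185 + 10×195 + 8×205 + 7×215 = 16810
n = Σf = 94
Mean = 16810 / 94 = 178.8298

178.8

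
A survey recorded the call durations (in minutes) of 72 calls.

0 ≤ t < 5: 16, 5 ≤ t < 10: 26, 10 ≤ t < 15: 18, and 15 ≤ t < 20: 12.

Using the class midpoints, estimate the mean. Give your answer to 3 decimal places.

Midpoints: 2.5, 7.5, 12.5, 17.5
Σfm = 16×2.5 + 26×7.5 + 18×12.5 + 12×17.5 = 670
n = Σf = 72
Mean = 670 / 72 = 9.3056

9.306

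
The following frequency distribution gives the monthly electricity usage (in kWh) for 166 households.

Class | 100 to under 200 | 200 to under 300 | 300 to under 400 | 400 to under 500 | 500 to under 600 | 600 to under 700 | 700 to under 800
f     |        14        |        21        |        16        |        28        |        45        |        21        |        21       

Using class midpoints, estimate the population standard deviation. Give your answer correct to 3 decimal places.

Midpoints: 150, 250, 350, 450, 550, 650, 750
n = 166, Σfm = 79700, mean = 480.1205
Σfm² = 43555000
Σf(m − x̄)² = Σfm² − (Σfm)²/n = 43555000 − 79700²/166 = 5289397.5904
Population variance = 5289397.5904 / 166 = 31863.8409
Standard deviation = √31863.8409 = 178.5045

178.504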